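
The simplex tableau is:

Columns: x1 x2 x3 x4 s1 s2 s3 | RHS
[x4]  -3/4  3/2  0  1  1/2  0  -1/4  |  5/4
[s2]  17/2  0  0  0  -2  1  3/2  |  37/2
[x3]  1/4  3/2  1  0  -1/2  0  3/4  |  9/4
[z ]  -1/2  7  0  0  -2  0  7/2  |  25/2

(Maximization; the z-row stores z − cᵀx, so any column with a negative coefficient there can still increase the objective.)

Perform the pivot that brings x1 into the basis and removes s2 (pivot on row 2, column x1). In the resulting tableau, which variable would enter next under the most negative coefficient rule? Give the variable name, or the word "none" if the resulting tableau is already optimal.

Pivot element 17/2. New z-row = old z-row − (-1/2)·(row 2/(17/2)).
Updated z-row coefficients: x1: 0, x2: 7, x3: 0, x4: 0, s1: -36/17, s2: 1/17, s3: 61/17.
The most negative is -36/17 in column s1, so s1 would enter next.

s1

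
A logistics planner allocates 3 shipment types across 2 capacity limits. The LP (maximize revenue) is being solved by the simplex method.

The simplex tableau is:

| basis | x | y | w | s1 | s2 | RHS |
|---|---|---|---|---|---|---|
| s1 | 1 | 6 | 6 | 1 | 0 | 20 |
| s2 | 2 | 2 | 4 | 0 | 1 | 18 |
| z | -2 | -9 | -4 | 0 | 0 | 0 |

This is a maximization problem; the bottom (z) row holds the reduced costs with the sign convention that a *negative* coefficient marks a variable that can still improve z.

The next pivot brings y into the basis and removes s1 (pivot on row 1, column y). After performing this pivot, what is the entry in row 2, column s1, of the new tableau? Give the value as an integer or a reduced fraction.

Pivot element is row 1, column y: 6.
Normalize row 1: new (row 1, s1) = 1/6 = 1/6.
row 2 ← row 2 − 2·(new row 1): 0 − 2·(1/6) = -1/3.

-1/3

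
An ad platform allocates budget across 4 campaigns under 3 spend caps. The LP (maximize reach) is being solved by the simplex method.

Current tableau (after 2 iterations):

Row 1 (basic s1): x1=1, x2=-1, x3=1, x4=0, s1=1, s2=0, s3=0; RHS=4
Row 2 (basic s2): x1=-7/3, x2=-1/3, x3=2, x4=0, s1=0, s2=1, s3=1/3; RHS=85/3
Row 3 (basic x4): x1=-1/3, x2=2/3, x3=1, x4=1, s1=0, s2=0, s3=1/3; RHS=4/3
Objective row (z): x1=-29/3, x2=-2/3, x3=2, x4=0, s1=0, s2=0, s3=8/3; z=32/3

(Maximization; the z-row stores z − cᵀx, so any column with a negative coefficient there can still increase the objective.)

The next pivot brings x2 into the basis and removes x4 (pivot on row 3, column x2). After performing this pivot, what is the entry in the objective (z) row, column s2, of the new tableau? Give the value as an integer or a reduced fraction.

0

Pivot element is row 3, column x2: 2/3.
Normalize row 3: new (row 3, s2) = 0/(2/3) = 0.
z-row ← z-row − (-2/3)·(new row 3): 0 − (-2/3)·0 = 0.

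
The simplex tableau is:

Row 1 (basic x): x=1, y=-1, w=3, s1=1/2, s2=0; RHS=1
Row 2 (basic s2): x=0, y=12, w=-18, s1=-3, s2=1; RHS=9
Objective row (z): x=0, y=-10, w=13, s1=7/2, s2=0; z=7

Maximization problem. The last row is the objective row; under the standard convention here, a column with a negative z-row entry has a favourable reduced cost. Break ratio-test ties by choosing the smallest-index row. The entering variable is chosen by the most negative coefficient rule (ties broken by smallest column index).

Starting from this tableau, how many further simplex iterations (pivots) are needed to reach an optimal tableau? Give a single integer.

pivot: y in, s2 out → z = 29/2
pivot: w in, x out → z = 101/6
No improving column remains; optimal.

2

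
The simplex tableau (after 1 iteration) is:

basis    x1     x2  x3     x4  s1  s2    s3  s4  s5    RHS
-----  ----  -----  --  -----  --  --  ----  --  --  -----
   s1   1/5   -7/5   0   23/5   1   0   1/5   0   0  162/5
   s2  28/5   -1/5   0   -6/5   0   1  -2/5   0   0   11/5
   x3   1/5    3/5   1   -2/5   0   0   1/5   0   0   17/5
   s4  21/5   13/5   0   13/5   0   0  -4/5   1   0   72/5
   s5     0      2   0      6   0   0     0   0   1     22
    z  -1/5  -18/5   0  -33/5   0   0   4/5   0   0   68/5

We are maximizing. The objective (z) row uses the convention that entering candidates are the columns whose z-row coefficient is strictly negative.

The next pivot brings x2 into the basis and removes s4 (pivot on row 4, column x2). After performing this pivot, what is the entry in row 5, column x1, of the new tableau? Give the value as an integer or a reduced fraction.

-42/13

Pivot element is row 4, column x2: 13/5.
Normalize row 4: new (row 4, x1) = (21/5)/(13/5) = 21/13.
row 5 ← row 5 − 2·(new row 4): 0 − 2·(21/13) = -42/13.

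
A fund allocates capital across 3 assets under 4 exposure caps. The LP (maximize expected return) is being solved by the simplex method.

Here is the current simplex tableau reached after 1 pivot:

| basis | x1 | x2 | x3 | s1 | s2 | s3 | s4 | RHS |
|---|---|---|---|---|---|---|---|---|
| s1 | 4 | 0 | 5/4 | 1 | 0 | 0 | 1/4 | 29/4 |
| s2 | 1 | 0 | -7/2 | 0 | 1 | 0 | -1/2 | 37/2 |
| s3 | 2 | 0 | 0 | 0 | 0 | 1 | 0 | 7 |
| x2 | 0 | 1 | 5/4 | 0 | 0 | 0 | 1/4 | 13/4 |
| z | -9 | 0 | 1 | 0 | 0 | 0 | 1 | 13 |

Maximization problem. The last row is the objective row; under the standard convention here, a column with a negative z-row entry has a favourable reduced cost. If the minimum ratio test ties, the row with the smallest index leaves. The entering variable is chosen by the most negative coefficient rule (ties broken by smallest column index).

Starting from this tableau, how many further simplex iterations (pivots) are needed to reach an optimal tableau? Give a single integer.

1

pivot: x1 in, s1 out → z = 469/16
No improving column remains; optimal.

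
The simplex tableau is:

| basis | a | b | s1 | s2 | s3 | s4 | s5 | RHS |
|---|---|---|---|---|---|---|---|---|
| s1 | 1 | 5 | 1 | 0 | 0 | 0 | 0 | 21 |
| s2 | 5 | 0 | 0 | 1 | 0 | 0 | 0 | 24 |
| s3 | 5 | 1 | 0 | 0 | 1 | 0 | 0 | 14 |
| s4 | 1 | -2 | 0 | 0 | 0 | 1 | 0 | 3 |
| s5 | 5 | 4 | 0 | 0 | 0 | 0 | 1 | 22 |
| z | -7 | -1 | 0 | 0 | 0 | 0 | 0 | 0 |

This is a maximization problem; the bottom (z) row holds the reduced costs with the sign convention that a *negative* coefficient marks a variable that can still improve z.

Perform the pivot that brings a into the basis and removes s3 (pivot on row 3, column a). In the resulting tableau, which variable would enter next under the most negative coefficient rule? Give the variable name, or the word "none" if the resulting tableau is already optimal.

Pivot element 5. New z-row = old z-row − (-7)·(row 3/5).
Updated z-row coefficients: a: 0, b: 2/5, s1: 0, s2: 0, s3: 7/5, s4: 0, s5: 0.
No coefficient is strictly negative; the tableau after this pivot is optimal.

none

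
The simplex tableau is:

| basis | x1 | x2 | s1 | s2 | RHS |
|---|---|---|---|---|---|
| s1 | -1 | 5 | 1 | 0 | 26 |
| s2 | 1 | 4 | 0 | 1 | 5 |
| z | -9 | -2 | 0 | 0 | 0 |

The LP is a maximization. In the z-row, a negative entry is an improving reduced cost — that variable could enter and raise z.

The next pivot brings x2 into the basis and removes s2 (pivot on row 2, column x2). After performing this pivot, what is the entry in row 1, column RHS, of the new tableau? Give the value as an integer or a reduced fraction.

Pivot element is row 2, column x2: 4.
Normalize row 2: new (row 2, RHS) = 5/4 = 5/4.
row 1 ← row 1 − 5·(new row 2): 26 − 5·(5/4) = 79/4.

79/4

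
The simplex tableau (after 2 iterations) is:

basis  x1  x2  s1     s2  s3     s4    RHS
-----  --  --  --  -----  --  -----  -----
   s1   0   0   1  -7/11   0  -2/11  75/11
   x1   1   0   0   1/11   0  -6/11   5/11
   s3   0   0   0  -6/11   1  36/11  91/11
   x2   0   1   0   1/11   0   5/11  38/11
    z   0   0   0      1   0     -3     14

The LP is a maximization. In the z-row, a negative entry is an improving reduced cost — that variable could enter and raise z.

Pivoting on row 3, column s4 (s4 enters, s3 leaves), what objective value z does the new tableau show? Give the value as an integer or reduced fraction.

Minimum ratio for s4: (91/11)/(36/11) = 91/36.
z changes by −(z-row coeff of s4)·ratio = −(-3)·(91/36) = 91/12.
New z = 14 + (91/12) = 259/12.

259/12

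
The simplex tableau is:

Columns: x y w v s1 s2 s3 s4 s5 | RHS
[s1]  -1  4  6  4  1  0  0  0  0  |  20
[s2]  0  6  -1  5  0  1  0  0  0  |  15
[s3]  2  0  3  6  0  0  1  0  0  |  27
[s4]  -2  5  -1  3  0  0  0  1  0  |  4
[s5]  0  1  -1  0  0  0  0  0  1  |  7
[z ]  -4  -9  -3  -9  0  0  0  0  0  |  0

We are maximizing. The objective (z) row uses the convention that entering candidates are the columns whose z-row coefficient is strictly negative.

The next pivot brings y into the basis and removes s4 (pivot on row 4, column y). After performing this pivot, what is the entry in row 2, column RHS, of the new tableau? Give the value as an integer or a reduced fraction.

Pivot element is row 4, column y: 5.
Normalize row 4: new (row 4, RHS) = 4/5 = 4/5.
row 2 ← row 2 − 6·(new row 4): 15 − 6·(4/5) = 51/5.

51/5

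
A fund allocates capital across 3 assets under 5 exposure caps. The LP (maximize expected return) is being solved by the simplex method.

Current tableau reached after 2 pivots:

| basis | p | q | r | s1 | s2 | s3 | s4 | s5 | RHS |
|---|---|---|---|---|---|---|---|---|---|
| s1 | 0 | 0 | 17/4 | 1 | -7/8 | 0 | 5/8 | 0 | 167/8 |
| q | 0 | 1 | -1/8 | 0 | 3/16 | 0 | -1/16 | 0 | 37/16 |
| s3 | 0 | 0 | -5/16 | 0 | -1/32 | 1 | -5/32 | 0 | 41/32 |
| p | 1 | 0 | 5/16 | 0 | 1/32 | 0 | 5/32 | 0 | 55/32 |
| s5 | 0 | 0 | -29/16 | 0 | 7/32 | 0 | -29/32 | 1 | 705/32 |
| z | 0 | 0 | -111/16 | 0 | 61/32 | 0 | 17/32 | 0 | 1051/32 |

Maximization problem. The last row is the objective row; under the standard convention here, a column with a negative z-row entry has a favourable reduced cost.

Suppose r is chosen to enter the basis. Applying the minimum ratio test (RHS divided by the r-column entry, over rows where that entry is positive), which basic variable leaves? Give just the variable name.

Ratios: row 1 (s1): (167/8)/(17/4) = 167/34; row 2 (q): entry -1/8 ≤ 0, skip; row 3 (s3): entry -5/16 ≤ 0, skip; row 4 (p): (55/32)/(5/16) = 11/2; row 5 (s5): entry -29/16 ≤ 0, skip.
Minimum ratio 167/34 is in the s1 row, so s1 leaves.

s1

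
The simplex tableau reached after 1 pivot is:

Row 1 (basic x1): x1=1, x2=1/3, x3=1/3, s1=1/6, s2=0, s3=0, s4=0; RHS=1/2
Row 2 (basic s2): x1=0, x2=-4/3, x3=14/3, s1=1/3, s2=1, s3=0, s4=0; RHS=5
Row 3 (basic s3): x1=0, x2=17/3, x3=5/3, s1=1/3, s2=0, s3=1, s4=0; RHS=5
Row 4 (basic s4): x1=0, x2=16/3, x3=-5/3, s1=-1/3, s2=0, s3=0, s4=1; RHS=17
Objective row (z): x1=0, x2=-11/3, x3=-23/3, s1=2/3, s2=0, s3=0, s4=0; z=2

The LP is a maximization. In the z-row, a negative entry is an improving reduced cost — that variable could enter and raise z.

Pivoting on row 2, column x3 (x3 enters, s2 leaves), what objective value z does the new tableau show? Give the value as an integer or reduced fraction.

143/14

Minimum ratio for x3: 5/(14/3) = 15/14.
z changes by −(z-row coeff of x3)·ratio = −(-23/3)·(15/14) = 115/14.
New z = 2 + (115/14) = 143/14.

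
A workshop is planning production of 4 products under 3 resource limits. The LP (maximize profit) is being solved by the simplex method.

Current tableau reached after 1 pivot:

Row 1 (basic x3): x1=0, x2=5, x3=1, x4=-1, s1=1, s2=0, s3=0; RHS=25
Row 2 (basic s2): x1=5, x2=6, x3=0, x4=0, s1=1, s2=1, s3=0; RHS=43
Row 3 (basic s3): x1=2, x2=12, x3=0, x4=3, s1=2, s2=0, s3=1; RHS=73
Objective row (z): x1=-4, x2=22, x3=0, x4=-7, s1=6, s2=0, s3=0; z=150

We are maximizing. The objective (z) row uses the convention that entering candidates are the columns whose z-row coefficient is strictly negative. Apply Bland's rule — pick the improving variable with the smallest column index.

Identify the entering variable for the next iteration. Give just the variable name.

Objective-row coefficients: x1: -4, x2: 22, x3: 0, x4: -7, s1: 6, s2: 0, s3: 0.
Improving columns: x1, x4. Bland's rule picks the smallest column index → x1.

x1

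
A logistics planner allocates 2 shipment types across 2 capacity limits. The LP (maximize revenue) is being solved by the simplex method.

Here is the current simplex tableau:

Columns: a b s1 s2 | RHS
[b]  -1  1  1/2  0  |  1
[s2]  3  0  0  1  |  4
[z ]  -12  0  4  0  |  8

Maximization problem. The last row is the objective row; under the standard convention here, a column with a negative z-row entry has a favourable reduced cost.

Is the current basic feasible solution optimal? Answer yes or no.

no

Column a has objective-row coefficient -12, which is negative; an improving pivot exists, so not yet optimal.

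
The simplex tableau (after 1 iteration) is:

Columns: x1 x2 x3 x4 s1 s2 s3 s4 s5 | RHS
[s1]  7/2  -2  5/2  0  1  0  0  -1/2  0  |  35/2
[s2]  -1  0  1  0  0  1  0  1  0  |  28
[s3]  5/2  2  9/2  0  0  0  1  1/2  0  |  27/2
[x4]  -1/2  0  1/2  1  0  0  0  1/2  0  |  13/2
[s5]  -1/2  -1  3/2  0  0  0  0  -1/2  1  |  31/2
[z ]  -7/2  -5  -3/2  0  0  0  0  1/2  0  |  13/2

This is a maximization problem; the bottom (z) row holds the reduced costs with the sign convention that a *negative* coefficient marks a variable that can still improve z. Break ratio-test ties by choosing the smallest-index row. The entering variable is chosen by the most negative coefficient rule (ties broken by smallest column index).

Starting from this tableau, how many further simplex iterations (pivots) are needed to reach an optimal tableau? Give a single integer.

pivot: x2 in, s3 out → z = 161/4
No improving column remains; optimal.

1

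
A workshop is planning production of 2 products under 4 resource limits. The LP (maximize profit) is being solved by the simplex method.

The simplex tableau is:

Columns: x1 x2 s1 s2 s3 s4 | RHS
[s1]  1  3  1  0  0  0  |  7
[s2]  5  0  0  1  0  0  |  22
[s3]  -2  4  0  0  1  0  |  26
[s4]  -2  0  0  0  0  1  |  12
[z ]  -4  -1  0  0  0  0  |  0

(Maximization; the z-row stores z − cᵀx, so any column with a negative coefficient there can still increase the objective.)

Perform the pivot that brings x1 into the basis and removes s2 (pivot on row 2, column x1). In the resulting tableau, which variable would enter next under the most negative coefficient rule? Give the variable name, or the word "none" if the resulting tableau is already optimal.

x2

Pivot element 5. New z-row = old z-row − (-4)·(row 2/5).
Updated z-row coefficients: x1: 0, x2: -1, s1: 0, s2: 4/5, s3: 0, s4: 0.
The most negative is -1 in column x2, so x2 would enter next.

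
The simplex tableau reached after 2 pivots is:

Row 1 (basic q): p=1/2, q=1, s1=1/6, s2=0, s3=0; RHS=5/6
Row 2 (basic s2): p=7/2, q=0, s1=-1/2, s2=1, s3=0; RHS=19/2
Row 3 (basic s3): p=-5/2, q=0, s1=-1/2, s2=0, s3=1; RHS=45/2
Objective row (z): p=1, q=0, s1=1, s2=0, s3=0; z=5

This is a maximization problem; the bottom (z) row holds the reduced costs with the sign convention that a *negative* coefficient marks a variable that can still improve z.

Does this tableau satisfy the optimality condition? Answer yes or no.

yes

No objective-row coefficient is strictly negative, so no entering variable exists; the tableau is optimal.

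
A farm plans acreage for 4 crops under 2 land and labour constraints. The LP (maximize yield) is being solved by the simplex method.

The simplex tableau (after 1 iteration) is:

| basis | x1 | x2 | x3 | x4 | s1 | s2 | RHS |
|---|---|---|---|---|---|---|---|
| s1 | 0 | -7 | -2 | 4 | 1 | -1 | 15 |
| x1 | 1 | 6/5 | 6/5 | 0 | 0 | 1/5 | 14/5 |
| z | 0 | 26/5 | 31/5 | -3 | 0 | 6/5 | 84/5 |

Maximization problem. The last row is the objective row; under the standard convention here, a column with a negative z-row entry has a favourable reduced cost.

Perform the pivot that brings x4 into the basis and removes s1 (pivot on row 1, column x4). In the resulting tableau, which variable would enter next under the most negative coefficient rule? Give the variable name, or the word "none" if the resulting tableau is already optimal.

x2

Pivot element 4. New z-row = old z-row − (-3)·(row 1/4).
Updated z-row coefficients: x1: 0, x2: -1/20, x3: 47/10, x4: 0, s1: 3/4, s2: 9/20.
The most negative is -1/20 in column x2, so x2 would enter next.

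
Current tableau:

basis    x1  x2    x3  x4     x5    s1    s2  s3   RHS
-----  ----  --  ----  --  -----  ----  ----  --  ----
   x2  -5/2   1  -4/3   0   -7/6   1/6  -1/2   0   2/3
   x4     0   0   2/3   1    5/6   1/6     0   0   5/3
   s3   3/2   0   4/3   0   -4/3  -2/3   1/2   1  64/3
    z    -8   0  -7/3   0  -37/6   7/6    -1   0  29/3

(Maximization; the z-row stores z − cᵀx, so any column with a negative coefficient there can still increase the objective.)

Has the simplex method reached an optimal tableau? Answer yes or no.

no

Column x1 has objective-row coefficient -8, which is negative; an improving pivot exists, so not yet optimal.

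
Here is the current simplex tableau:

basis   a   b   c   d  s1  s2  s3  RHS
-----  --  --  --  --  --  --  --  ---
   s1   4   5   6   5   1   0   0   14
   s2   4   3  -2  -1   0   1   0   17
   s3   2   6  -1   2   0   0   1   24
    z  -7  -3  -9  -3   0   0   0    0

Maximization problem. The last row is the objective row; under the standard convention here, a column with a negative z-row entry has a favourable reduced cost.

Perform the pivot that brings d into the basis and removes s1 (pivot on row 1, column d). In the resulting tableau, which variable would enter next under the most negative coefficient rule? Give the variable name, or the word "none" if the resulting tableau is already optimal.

Pivot element 5. New z-row = old z-row − (-3)·(row 1/5).
Updated z-row coefficients: a: -23/5, b: 0, c: -27/5, d: 0, s1: 3/5, s2: 0, s3: 0.
The most negative is -27/5 in column c, so c would enter next.

c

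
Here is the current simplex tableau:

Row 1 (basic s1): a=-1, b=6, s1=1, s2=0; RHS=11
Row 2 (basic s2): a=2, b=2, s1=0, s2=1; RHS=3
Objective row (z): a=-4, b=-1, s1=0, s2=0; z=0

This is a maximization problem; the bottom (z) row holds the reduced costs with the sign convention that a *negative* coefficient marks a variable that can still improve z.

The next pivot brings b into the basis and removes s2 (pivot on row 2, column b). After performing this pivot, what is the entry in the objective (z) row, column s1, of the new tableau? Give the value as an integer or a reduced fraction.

0

Pivot element is row 2, column b: 2.
Normalize row 2: new (row 2, s1) = 0/2 = 0.
z-row ← z-row − (-1)·(new row 2): 0 − (-1)·0 = 0.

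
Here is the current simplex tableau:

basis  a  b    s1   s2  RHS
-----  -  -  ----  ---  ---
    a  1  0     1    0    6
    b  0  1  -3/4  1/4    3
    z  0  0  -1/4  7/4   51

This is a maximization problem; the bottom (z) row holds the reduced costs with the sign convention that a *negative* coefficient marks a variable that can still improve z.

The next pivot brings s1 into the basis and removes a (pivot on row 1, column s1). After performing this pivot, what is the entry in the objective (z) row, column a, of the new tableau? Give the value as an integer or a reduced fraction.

Pivot element is row 1, column s1: 1.
Normalize row 1: new (row 1, a) = 1/1 = 1.
z-row ← z-row − (-1/4)·(new row 1): 0 − (-1/4)·1 = 1/4.

1/4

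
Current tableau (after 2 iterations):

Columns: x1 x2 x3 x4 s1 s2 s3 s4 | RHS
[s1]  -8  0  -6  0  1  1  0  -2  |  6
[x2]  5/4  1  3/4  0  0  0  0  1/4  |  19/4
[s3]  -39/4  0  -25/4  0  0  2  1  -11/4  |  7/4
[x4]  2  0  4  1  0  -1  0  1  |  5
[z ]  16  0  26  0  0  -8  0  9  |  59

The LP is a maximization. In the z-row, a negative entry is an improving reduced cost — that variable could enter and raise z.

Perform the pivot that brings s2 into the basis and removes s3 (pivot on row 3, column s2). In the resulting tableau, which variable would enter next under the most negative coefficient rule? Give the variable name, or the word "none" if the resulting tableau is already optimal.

x1

Pivot element 2. New z-row = old z-row − (-8)·(row 3/2).
Updated z-row coefficients: x1: -23, x2: 0, x3: 1, x4: 0, s1: 0, s2: 0, s3: 4, s4: -2.
The most negative is -23 in column x1, so x1 would enter next.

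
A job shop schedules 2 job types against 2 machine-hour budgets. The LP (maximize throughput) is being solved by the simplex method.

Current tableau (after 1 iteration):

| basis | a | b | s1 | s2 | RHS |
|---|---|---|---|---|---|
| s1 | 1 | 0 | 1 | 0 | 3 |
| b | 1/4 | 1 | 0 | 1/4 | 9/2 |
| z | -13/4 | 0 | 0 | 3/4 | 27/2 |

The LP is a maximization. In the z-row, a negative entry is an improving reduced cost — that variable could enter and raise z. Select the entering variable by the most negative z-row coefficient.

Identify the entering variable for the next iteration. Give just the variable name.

Objective-row coefficients: a: -13/4, b: 0, s1: 0, s2: 3/4.
The most negative is -13/4 in column a, so a enters.

a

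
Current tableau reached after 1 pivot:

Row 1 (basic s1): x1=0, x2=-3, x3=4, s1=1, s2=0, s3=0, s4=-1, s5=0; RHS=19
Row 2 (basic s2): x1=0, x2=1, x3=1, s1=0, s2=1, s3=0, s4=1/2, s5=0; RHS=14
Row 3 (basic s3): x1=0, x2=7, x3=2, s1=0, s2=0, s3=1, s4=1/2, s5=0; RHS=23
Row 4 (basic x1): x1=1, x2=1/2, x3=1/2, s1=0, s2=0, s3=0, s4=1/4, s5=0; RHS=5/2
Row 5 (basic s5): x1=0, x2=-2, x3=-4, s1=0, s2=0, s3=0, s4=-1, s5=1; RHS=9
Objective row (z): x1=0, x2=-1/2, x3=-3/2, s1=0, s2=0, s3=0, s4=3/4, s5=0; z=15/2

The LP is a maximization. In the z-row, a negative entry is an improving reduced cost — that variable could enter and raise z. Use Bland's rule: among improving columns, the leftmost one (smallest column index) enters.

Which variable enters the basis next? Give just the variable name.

x2

Objective-row coefficients: x1: 0, x2: -1/2, x3: -3/2, s1: 0, s2: 0, s3: 0, s4: 3/4, s5: 0.
Improving columns: x2, x3. Bland's rule picks the smallest column index → x2.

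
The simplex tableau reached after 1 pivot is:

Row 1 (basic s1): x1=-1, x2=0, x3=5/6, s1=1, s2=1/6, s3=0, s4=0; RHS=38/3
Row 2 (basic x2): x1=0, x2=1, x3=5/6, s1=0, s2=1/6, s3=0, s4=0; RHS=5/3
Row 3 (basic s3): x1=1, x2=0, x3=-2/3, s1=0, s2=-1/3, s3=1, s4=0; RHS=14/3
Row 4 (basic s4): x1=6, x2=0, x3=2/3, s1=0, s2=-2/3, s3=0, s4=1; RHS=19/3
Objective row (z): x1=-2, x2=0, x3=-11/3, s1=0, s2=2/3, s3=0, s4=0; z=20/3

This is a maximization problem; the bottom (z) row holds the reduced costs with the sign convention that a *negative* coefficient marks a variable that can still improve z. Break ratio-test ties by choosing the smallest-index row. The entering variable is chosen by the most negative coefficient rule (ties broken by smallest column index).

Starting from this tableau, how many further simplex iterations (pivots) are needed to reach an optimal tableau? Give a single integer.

pivot: x3 in, x2 out → z = 14
pivot: x1 in, s4 out → z = 47/3
No improving column remains; optimal.

2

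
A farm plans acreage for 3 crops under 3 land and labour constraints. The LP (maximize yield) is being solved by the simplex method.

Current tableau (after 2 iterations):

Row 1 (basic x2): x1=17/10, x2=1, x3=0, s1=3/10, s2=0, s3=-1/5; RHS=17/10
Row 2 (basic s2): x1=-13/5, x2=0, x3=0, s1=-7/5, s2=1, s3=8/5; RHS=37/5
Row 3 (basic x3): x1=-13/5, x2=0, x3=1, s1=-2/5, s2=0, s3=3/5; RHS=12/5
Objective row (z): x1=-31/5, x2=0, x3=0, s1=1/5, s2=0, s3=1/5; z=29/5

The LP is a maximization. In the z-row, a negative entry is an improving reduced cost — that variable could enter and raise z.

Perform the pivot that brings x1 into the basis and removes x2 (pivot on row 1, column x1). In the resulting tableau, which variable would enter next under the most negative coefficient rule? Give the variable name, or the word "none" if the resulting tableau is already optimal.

Pivot element 17/10. New z-row = old z-row − (-31/5)·(row 1/(17/10)).
Updated z-row coefficients: x1: 0, x2: 62/17, x3: 0, s1: 22/17, s2: 0, s3: -9/17.
The most negative is -9/17 in column s3, so s3 would enter next.

s3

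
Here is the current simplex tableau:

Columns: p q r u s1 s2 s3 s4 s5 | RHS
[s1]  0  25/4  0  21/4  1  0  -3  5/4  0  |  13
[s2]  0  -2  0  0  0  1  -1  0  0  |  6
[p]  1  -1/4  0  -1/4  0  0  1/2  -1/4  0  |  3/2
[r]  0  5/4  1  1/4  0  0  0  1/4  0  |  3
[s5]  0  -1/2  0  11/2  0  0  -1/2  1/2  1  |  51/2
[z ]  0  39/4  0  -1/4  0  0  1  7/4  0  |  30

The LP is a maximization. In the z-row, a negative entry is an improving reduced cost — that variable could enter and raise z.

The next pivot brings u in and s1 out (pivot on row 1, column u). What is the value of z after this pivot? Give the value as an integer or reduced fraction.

Minimum ratio for u: 13/(21/4) = 52/21.
z changes by −(z-row coeff of u)·ratio = −(-1/4)·(52/21) = 13/21.
New z = 30 + (13/21) = 643/21.

643/21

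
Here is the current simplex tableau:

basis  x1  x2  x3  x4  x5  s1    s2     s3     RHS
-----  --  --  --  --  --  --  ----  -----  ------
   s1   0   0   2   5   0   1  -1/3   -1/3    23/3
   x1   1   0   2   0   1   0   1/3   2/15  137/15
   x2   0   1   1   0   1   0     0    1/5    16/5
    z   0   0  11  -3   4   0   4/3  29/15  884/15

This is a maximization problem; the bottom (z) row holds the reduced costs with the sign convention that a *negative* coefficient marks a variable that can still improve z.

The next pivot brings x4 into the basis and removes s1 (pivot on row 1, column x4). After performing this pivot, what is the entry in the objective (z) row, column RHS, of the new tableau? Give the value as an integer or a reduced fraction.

Pivot element is row 1, column x4: 5.
Normalize row 1: new (row 1, RHS) = (23/3)/5 = 23/15.
z-row ← z-row − (-3)·(new row 1): 884/15 − (-3)·(23/15) = 953/15.

953/15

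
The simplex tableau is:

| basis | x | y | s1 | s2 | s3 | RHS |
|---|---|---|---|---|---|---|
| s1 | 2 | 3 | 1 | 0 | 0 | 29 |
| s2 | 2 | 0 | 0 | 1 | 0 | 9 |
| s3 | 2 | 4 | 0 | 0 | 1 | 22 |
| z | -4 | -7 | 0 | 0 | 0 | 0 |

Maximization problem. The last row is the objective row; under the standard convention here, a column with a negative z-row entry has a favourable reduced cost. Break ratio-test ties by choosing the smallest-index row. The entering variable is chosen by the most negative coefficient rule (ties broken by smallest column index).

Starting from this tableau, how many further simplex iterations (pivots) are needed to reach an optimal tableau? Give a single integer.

2

pivot: y in, s3 out → z = 77/2
pivot: x in, s2 out → z = 163/4
No improving column remains; optimal.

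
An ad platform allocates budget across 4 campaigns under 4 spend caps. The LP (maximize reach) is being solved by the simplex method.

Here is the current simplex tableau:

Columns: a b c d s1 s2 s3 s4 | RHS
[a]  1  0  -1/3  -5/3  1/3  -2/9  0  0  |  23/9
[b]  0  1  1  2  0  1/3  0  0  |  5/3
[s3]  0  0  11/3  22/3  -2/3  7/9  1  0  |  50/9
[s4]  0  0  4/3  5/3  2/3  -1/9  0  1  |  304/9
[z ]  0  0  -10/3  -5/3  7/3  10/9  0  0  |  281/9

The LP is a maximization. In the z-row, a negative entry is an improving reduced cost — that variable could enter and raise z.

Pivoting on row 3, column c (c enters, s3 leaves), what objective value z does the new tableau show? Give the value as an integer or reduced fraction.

399/11

Minimum ratio for c: (50/9)/(11/3) = 50/33.
z changes by −(z-row coeff of c)·ratio = −(-10/3)·(50/33) = 500/99.
New z = 281/9 + (500/99) = 399/11.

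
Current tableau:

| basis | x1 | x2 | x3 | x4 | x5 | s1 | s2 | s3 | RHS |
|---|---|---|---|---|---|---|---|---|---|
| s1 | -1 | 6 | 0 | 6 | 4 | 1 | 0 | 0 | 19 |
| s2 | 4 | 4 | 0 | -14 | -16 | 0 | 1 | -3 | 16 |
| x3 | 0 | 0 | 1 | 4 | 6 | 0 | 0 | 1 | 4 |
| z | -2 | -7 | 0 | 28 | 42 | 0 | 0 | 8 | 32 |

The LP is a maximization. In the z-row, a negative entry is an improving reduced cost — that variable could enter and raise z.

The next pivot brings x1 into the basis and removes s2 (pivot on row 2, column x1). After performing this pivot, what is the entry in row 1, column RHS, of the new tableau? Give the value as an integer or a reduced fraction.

Pivot element is row 2, column x1: 4.
Normalize row 2: new (row 2, RHS) = 16/4 = 4.
row 1 ← row 1 − (-1)·(new row 2): 19 − (-1)·4 = 23.

23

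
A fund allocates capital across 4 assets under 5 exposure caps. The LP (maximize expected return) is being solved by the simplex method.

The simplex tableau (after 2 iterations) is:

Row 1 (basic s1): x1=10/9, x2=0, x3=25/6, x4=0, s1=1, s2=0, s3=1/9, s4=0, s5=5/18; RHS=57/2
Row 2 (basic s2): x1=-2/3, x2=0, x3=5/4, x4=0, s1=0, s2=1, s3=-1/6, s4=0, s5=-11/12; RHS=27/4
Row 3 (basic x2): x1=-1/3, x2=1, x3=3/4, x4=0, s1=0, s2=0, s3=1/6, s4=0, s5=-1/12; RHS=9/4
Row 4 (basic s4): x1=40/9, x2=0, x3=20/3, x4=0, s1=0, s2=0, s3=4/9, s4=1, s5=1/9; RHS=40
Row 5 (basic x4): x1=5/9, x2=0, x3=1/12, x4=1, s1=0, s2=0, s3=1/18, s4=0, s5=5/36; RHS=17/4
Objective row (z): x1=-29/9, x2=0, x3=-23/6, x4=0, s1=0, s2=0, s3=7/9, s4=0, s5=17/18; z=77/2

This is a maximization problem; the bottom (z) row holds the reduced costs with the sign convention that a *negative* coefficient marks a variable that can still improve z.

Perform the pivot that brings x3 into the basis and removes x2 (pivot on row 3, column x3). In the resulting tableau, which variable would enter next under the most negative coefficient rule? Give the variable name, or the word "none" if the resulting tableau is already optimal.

Pivot element 3/4. New z-row = old z-row − (-23/6)·(row 3/(3/4)).
Updated z-row coefficients: x1: -133/27, x2: 46/9, x3: 0, x4: 0, s1: 0, s2: 0, s3: 44/27, s4: 0, s5: 14/27.
The most negative is -133/27 in column x1, so x1 would enter next.

x1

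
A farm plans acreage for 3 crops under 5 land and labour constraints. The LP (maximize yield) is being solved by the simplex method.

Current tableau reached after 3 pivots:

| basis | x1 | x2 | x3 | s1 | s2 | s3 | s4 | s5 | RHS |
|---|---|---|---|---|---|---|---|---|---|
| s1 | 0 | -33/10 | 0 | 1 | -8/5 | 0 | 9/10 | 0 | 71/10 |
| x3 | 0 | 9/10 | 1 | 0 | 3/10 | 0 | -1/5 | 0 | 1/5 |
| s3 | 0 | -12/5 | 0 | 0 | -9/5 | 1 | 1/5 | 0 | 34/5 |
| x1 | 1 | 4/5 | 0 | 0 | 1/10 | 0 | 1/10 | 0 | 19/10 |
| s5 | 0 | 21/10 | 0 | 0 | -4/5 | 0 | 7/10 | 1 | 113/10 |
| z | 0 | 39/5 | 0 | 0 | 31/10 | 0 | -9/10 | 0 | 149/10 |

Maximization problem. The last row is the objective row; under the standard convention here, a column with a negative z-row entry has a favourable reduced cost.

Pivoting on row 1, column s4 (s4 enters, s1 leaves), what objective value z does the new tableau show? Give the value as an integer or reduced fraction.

22

Minimum ratio for s4: (71/10)/(9/10) = 71/9.
z changes by −(z-row coeff of s4)·ratio = −(-9/10)·(71/9) = 71/10.
New z = 149/10 + (71/10) = 22.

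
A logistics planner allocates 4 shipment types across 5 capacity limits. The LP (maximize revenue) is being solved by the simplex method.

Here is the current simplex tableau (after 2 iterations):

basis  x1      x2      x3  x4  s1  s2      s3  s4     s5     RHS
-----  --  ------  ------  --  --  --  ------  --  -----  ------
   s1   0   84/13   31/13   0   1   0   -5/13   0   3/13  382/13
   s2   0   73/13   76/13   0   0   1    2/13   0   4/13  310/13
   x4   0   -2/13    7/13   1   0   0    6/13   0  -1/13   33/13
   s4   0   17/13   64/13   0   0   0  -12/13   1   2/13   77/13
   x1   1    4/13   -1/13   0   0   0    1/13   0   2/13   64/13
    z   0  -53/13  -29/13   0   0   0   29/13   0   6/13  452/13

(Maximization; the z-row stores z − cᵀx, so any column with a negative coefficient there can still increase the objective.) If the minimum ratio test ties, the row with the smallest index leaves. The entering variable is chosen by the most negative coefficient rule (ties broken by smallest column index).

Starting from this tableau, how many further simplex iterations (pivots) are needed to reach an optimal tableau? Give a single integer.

pivot: x2 in, s2 out → z = 3802/73
No improving column remains; optimal.

1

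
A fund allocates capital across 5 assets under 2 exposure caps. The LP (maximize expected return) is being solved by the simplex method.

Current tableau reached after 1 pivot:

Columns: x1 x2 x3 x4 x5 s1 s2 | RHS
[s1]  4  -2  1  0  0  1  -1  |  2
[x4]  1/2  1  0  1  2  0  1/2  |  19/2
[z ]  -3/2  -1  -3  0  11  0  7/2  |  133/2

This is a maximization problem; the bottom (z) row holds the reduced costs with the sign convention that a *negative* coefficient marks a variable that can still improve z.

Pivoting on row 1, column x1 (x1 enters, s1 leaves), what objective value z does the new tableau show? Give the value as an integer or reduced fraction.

Minimum ratio for x1: 2/4 = 1/2.
z changes by −(z-row coeff of x1)·ratio = −(-3/2)·(1/2) = 3/4.
New z = 133/2 + (3/4) = 269/4.

269/4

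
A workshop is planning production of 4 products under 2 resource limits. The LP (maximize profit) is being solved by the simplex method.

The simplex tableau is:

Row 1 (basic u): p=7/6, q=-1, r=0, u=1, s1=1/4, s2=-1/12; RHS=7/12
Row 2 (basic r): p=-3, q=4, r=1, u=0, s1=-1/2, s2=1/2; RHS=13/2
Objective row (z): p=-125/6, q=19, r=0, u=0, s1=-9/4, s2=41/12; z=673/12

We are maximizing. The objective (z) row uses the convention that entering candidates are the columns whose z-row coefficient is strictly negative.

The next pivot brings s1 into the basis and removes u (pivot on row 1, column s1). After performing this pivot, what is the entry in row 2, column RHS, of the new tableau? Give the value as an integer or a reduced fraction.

23/3

Pivot element is row 1, column s1: 1/4.
Normalize row 1: new (row 1, RHS) = (7/12)/(1/4) = 7/3.
row 2 ← row 2 − (-1/2)·(new row 1): 13/2 − (-1/2)·(7/3) = 23/3.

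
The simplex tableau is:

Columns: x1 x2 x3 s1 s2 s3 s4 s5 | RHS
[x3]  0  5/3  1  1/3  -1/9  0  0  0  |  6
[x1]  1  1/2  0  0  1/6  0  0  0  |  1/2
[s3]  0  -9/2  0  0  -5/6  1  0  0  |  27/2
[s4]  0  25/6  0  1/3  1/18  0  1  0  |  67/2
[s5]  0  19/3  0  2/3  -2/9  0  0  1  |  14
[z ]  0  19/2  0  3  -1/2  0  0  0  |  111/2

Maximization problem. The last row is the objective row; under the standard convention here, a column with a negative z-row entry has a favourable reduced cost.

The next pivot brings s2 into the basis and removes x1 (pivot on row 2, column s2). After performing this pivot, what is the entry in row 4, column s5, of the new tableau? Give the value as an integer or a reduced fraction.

Pivot element is row 2, column s2: 1/6.
Normalize row 2: new (row 2, s5) = 0/(1/6) = 0.
row 4 ← row 4 − (1/18)·(new row 2): 0 − (1/18)·0 = 0.

0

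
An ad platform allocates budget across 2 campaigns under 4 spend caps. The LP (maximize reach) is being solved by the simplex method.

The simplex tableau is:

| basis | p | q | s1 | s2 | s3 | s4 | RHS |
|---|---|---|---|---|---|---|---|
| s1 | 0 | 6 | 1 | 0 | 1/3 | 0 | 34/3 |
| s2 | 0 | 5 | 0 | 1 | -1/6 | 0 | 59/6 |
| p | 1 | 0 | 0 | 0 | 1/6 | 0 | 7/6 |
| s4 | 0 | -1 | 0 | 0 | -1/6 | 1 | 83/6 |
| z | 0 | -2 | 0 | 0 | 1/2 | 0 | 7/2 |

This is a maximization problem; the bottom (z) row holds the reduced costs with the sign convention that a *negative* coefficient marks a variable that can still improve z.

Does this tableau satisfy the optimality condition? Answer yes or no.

Column q has objective-row coefficient -2, which is negative; an improving pivot exists, so not yet optimal.

no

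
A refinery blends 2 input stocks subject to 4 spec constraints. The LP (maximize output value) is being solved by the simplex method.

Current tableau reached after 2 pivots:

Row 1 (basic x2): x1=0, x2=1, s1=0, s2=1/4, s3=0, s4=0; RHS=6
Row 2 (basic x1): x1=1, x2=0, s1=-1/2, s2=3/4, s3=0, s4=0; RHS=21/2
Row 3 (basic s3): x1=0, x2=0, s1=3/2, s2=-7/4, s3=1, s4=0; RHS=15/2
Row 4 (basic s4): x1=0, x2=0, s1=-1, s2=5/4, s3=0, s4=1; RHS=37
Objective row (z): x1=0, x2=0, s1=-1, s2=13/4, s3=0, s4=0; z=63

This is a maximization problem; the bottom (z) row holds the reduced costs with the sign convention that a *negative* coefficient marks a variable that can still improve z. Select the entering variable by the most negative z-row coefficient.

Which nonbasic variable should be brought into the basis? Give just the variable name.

s1

Objective-row coefficients: x1: 0, x2: 0, s1: -1, s2: 13/4, s3: 0, s4: 0.
The most negative is -1 in column s1, so s1 enters.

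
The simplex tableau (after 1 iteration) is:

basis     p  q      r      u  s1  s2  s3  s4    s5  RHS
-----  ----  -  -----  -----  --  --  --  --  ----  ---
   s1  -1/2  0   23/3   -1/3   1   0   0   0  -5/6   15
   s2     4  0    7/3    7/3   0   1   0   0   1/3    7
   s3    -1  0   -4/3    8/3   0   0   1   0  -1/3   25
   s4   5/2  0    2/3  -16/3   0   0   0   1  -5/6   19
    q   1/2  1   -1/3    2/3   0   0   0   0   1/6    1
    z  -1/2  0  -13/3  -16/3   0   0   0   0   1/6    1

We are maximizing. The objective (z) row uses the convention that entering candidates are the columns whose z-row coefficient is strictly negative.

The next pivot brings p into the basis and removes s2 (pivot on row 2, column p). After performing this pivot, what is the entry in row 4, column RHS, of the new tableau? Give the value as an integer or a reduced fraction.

117/8

Pivot element is row 2, column p: 4.
Normalize row 2: new (row 2, RHS) = 7/4 = 7/4.
row 4 ← row 4 − (5/2)·(new row 2): 19 − (5/2)·(7/4) = 117/8.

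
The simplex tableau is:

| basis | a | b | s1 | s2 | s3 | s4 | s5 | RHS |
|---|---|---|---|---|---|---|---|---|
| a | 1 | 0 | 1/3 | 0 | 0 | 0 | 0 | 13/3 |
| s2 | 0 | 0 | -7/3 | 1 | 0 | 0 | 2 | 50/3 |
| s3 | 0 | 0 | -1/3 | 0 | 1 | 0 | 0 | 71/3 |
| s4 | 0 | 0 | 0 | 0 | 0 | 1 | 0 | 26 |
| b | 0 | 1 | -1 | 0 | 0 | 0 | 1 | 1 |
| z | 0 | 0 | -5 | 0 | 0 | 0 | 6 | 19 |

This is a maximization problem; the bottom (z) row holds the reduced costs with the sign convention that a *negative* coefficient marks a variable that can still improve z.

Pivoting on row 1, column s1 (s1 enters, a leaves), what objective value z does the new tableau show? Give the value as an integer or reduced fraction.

84

Minimum ratio for s1: (13/3)/(1/3) = 13.
z changes by −(z-row coeff of s1)·ratio = −(-5)·13 = 65.
New z = 19 + 65 = 84.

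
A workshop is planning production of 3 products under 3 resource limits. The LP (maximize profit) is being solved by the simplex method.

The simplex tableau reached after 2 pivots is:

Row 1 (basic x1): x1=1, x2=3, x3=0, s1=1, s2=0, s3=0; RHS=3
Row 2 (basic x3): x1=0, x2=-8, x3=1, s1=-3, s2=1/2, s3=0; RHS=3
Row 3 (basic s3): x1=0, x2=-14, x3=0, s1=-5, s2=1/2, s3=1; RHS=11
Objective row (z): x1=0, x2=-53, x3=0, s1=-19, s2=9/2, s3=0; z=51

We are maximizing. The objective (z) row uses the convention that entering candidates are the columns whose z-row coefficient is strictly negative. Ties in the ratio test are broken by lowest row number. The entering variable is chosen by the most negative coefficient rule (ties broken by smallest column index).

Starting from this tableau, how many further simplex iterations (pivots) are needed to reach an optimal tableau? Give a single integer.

pivot: x2 in, x1 out → z = 104
pivot: s1 in, x2 out → z = 108
No improving column remains; optimal.

2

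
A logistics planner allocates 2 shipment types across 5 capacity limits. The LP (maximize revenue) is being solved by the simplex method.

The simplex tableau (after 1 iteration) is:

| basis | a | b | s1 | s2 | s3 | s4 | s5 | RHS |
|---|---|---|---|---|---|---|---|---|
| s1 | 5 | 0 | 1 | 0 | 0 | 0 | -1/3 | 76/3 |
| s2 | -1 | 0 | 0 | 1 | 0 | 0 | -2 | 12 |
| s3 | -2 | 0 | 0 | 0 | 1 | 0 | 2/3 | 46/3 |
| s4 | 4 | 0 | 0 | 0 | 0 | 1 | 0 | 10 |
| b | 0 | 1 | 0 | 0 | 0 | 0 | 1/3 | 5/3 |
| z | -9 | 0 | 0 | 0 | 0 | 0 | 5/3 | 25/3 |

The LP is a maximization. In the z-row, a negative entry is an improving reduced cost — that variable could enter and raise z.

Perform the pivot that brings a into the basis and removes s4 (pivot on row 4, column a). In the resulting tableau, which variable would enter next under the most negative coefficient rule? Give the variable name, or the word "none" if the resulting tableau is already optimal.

none

Pivot element 4. New z-row = old z-row − (-9)·(row 4/4).
Updated z-row coefficients: a: 0, b: 0, s1: 0, s2: 0, s3: 0, s4: 9/4, s5: 5/3.
No coefficient is strictly negative; the tableau after this pivot is optimal.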